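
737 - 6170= - 5433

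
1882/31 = 1882/31=60.71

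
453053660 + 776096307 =1229149967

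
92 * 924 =85008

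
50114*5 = 250570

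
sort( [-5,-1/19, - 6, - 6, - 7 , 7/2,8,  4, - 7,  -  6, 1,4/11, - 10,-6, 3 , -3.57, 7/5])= [ - 10, - 7, - 7, - 6, -6,  -  6,-6, - 5, - 3.57,-1/19, 4/11,1, 7/5, 3 , 7/2, 4, 8]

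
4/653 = 4/653 = 0.01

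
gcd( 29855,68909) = 1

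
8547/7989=1 + 186/2663  =  1.07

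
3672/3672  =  1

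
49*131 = 6419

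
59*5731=338129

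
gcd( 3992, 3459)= 1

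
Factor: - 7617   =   - 3^1*2539^1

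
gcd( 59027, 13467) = 67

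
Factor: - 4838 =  - 2^1 * 41^1*59^1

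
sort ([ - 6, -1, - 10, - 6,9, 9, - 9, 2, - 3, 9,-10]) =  [ - 10, - 10, - 9, - 6,-6, -3 , -1,2, 9, 9, 9]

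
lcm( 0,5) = 0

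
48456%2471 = 1507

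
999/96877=999/96877  =  0.01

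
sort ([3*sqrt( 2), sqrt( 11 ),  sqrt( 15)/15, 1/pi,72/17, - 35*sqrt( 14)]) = [ - 35 * sqrt(14 ), sqrt( 15 ) /15, 1/pi,sqrt( 11),  72/17 , 3*sqrt( 2)] 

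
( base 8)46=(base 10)38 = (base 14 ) 2a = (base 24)1e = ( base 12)32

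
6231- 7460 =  - 1229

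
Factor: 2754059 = 7^1*11^1*47^1*761^1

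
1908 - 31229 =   -  29321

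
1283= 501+782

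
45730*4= 182920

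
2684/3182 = 1342/1591 = 0.84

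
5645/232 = 5645/232 = 24.33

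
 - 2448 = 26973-29421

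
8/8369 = 8/8369 = 0.00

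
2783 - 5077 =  - 2294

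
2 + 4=6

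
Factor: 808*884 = 714272 = 2^5*13^1*17^1*101^1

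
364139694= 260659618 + 103480076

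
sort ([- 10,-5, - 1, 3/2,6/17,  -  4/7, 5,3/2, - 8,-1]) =[ - 10, - 8,  -  5,-1,-1, - 4/7 , 6/17,3/2,3/2,5]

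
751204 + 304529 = 1055733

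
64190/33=1945 + 5/33 = 1945.15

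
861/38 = 861/38 = 22.66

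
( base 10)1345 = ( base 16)541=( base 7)3631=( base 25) 23k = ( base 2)10101000001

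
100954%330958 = 100954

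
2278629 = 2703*843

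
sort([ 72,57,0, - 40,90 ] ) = [- 40,  0, 57,72 , 90 ] 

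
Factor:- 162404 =  -  2^2*11^1*3691^1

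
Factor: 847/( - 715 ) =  - 5^( - 1)*7^1 * 11^1*13^( - 1) =- 77/65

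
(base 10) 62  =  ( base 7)116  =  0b111110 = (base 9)68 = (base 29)24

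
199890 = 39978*5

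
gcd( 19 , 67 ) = 1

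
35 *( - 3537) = - 123795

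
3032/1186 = 1516/593= 2.56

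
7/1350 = 7/1350 = 0.01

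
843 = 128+715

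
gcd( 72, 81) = 9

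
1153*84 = 96852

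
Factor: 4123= 7^1*19^1*31^1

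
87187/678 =128  +  403/678=128.59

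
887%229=200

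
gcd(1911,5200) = 13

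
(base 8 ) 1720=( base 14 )4DA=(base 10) 976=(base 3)1100011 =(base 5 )12401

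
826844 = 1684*491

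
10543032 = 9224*1143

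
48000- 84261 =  - 36261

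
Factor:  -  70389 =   -  3^4*11^1*79^1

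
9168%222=66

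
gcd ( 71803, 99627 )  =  1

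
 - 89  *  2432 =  - 216448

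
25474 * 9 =229266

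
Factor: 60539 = 60539^1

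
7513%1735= 573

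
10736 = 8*1342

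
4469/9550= 4469/9550= 0.47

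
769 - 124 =645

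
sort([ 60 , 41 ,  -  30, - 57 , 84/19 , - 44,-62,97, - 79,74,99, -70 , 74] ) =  [ - 79, - 70 , - 62, - 57, - 44, - 30, 84/19,41,60,74,74, 97, 99] 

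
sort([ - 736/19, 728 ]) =[ - 736/19, 728 ] 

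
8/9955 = 8/9955 = 0.00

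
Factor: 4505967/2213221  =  3^2*23^( - 1)*41^( - 1)* 179^1*2347^( - 1)*2797^1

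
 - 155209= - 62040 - 93169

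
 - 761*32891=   -  25030051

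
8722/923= 9 + 415/923 =9.45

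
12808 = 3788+9020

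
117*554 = 64818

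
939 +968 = 1907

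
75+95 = 170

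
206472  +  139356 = 345828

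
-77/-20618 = 77/20618 = 0.00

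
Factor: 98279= 23^1*4273^1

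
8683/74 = 8683/74=   117.34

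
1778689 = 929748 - -848941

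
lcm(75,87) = 2175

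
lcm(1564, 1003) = 92276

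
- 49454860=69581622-119036482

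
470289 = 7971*59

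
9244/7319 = 1+1925/7319= 1.26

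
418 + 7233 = 7651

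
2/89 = 2/89 = 0.02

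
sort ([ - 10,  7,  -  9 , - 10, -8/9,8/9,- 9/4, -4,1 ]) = [-10,- 10,  -  9, - 4, - 9/4,  -  8/9, 8/9, 1, 7] 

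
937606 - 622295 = 315311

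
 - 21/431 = -1 + 410/431 = -0.05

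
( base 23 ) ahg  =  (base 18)ha9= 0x1641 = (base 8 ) 13101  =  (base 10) 5697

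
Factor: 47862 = 2^1*3^2*2659^1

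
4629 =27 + 4602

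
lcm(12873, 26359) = 553539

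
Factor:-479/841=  -29^(-2)*479^1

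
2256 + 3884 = 6140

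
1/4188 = 1/4188= 0.00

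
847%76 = 11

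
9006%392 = 382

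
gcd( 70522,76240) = 1906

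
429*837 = 359073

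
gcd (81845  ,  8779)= 1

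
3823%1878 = 67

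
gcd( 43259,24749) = 1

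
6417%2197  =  2023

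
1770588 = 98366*18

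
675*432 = 291600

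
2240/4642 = 1120/2321 = 0.48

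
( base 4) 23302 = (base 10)754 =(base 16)2f2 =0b1011110010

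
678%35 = 13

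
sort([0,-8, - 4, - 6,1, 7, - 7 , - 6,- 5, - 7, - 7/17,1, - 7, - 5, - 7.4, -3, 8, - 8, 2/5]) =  [ - 8,-8, - 7.4,-7, - 7, - 7,-6, - 6, - 5, - 5, - 4,-3,- 7/17 , 0,2/5, 1, 1, 7, 8] 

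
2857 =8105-5248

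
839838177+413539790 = 1253377967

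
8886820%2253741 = 2125597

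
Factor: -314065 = -5^1 * 23^1*2731^1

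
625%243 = 139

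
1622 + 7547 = 9169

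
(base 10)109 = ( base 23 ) 4h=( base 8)155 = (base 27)41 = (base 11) 9A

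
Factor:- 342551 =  - 11^2*19^1*149^1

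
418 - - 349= 767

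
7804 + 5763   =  13567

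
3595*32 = 115040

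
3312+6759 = 10071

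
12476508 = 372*33539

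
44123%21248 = 1627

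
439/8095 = 439/8095  =  0.05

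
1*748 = 748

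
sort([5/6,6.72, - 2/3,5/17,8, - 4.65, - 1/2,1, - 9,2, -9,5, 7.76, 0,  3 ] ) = [ - 9,- 9, - 4.65, - 2/3, - 1/2,0, 5/17, 5/6,  1,2,3, 5, 6.72,7.76,8 ]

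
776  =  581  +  195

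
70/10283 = 10/1469= 0.01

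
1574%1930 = 1574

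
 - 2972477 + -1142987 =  - 4115464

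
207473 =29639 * 7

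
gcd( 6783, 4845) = 969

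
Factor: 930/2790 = 1/3  =  3^(- 1 )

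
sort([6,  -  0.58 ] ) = [-0.58,6] 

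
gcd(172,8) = 4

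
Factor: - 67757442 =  - 2^1*3^1*11292907^1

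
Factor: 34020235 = 5^1*6804047^1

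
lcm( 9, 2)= 18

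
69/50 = 69/50 = 1.38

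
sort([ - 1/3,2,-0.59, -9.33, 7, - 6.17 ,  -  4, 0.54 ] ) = [-9.33, - 6.17,-4, - 0.59, - 1/3, 0.54 , 2, 7] 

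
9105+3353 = 12458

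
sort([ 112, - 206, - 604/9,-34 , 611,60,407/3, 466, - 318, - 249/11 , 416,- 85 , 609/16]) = [ - 318,  -  206, - 85, - 604/9, - 34, - 249/11, 609/16,60, 112, 407/3, 416, 466, 611]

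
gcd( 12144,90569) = 1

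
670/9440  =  67/944 = 0.07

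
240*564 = 135360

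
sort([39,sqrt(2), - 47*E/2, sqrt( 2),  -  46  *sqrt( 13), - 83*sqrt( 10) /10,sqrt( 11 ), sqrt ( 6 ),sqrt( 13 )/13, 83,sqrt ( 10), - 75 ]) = [ - 46*sqrt(13), - 75, - 47*E/2, - 83*sqrt( 10)/10, sqrt ( 13 ) /13,sqrt( 2 ),  sqrt( 2 ),  sqrt( 6 ), sqrt(10 ), sqrt(11),39,83 ] 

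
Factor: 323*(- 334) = - 107882 = -2^1*17^1 * 19^1*167^1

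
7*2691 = 18837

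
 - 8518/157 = -8518/157= - 54.25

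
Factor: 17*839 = 14263 = 17^1*839^1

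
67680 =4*16920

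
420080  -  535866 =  - 115786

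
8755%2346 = 1717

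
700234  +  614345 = 1314579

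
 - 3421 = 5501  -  8922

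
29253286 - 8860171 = 20393115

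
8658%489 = 345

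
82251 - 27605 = 54646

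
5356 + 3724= 9080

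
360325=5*72065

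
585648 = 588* 996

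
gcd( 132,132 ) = 132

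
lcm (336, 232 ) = 9744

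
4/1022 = 2/511 = 0.00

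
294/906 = 49/151 = 0.32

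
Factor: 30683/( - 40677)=-3^(-1)*7^( - 1)*13^ ( - 1 )*61^1*149^ (-1 )*503^1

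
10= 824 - 814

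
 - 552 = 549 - 1101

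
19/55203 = 19/55203  =  0.00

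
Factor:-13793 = - 13^1*1061^1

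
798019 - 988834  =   -190815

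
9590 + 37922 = 47512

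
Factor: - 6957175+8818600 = 1861425  =  3^2*5^2*8273^1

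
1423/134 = 1423/134 = 10.62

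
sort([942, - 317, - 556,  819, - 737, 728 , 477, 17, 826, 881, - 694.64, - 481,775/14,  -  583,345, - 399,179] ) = [ - 737 , - 694.64, - 583, - 556,-481, - 399, - 317,17, 775/14, 179, 345, 477,728, 819, 826, 881  ,  942]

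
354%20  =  14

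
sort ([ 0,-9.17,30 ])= [ - 9.17, 0,30] 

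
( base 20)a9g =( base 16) 1064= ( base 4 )1001210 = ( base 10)4196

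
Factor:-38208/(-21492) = 2^4*3^ ( - 2)=16/9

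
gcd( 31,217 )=31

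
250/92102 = 125/46051 =0.00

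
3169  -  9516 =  - 6347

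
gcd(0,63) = 63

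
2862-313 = 2549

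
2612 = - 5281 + 7893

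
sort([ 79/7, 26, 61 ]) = [ 79/7,26, 61]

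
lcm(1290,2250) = 96750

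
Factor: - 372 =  - 2^2*3^1*31^1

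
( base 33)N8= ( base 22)1cj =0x2FF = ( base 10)767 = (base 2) 1011111111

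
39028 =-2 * (-19514 ) 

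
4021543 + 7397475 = 11419018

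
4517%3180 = 1337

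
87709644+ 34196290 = 121905934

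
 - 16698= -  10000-6698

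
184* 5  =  920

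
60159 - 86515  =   - 26356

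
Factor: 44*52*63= 2^4*3^2*7^1*11^1*13^1 = 144144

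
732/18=122/3= 40.67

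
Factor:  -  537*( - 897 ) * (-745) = -358858305 = - 3^2 * 5^1*  13^1*23^1*149^1 * 179^1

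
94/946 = 47/473 = 0.10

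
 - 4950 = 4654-9604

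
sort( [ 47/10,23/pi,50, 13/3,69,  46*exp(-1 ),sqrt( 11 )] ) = [sqrt( 11),  13/3,47/10 , 23/pi,46*exp( - 1 ),  50, 69]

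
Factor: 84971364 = 2^2*3^1*7080947^1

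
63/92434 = 63/92434 = 0.00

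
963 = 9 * 107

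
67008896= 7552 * 8873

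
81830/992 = 82 + 243/496 = 82.49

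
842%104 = 10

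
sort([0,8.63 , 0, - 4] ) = [ - 4, 0,0,8.63] 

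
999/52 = 19+11/52 = 19.21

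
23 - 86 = - 63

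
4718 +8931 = 13649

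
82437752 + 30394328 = 112832080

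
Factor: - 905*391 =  - 5^1*17^1 *23^1*181^1 = -353855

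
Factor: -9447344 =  - 2^4*373^1*1583^1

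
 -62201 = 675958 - 738159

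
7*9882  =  69174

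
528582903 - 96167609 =432415294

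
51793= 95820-44027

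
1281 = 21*61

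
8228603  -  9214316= - 985713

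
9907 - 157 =9750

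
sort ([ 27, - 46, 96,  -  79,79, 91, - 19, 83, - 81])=[ -81,  -  79,-46, - 19  ,  27, 79,83, 91,96] 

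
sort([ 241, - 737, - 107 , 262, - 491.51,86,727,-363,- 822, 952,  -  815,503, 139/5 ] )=[ - 822 , - 815, - 737, - 491.51,  -  363, - 107,139/5, 86,241, 262,503,727,  952 ]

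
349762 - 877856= - 528094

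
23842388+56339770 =80182158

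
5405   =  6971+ - 1566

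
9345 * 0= 0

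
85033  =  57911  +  27122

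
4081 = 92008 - 87927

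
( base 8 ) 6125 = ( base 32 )32L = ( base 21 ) 737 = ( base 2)110001010101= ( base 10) 3157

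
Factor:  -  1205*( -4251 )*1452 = 7437804660  =  2^2*3^2*  5^1*11^2 * 13^1 * 109^1*241^1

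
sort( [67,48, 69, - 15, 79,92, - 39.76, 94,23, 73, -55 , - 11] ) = [ - 55, - 39.76, - 15, - 11,23, 48 , 67,69, 73,79, 92,94]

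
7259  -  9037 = -1778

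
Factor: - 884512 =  - 2^5*131^1*211^1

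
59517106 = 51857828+7659278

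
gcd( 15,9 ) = 3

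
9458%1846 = 228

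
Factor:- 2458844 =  - 2^2*199^1*3089^1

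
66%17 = 15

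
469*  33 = 15477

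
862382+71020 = 933402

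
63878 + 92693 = 156571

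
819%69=60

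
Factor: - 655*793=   -  519415 = - 5^1*13^1*61^1*131^1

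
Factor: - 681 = -3^1*227^1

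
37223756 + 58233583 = 95457339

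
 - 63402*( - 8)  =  507216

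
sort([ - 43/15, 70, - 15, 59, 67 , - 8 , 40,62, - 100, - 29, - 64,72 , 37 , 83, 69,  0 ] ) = [ - 100, - 64 , - 29,  -  15, - 8,-43/15, 0, 37, 40, 59, 62, 67,  69,  70 , 72 , 83] 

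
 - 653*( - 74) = 48322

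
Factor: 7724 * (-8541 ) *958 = - 63199915272 = - 2^3*3^2*13^1*73^1 * 479^1* 1931^1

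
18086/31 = 18086/31= 583.42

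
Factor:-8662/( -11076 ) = 61/78 =2^(-1)*3^(  -  1)*13^( - 1)*61^1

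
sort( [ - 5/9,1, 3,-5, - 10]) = [-10, - 5, - 5/9, 1,3] 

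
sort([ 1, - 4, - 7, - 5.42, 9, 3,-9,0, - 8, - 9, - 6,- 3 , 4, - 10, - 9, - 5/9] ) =[ - 10, - 9, - 9 , - 9, - 8, - 7 , - 6 , - 5.42,-4, - 3,-5/9, 0, 1,3, 4,9 ] 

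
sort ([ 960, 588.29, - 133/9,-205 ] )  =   [ - 205, - 133/9,588.29,960] 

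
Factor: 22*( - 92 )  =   - 2024 =- 2^3*11^1*23^1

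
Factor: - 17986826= - 2^1 * 11^1*13^1*61^1*1031^1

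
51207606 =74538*687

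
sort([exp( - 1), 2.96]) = [ exp(-1), 2.96 ]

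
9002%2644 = 1070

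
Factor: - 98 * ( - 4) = 392 =2^3*7^2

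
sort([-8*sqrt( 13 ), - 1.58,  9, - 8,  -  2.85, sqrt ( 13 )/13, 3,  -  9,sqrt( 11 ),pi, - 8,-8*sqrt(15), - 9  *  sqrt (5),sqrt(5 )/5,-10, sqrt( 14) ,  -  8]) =[  -  8*sqrt(15 ),-8*sqrt(13),-9*sqrt ( 5 ) ,  -  10,  -  9, - 8, - 8,-8,-2.85,-1.58,sqrt( 13 )/13,sqrt(5 )/5,3,  pi,  sqrt(11 ), sqrt (14 ),9 ] 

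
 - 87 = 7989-8076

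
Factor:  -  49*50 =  - 2^1 *5^2*7^2 = -  2450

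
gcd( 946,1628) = 22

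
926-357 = 569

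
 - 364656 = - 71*5136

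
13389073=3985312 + 9403761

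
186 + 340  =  526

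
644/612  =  161/153 = 1.05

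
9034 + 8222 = 17256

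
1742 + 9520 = 11262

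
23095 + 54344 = 77439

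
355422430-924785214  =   - 569362784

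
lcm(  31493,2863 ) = 31493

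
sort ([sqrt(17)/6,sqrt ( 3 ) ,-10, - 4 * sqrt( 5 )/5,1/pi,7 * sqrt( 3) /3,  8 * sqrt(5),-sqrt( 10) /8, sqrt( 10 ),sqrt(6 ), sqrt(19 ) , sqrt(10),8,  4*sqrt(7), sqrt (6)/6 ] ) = [ - 10,-4 * sqrt( 5)/5, - sqrt(10 ) /8,1/pi,sqrt(6)/6,sqrt ( 17 ) /6, sqrt(3), sqrt(6),sqrt(10),sqrt (10),7*sqrt ( 3)/3,sqrt( 19),8, 4 * sqrt( 7 ),8*sqrt (5) ] 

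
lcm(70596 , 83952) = 3106224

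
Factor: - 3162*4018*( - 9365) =118981538340 = 2^2*3^1 * 5^1 * 7^2 * 17^1*31^1*41^1*1873^1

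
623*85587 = 53320701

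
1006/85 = 11+ 71/85 = 11.84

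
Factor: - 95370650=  - 2^1*5^2*23^1*127^1 * 653^1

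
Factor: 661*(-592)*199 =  - 2^4*37^1*199^1*661^1 = -  77871088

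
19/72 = 19/72 = 0.26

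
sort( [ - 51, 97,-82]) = [ - 82, - 51, 97]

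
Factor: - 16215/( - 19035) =3^( - 3)*23^1 = 23/27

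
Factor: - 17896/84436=-4474/21109  =  - 2^1*11^( - 1 ) * 19^( - 1 ) * 101^( - 1 )*2237^1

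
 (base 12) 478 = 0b1010011100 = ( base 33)k8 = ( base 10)668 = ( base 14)35a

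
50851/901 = 56 + 395/901 = 56.44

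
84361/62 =84361/62=1360.66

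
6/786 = 1/131 = 0.01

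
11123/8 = 1390 + 3/8 = 1390.38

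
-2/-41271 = 2/41271 = 0.00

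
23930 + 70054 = 93984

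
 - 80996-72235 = -153231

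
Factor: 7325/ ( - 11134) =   -  2^( - 1)*5^2 * 19^( - 1 ) = - 25/38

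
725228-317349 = 407879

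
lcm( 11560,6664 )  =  566440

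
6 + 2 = 8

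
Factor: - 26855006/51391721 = - 2^1*61^1*6197^( - 1 )*8293^(  -  1) * 220123^1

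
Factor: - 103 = - 103^1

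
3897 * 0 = 0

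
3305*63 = 208215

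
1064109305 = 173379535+890729770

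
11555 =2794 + 8761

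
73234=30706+42528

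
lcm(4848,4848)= 4848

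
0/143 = 0 = 0.00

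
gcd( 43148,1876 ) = 1876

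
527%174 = 5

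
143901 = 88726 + 55175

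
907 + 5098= 6005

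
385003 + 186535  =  571538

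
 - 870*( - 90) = 78300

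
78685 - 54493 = 24192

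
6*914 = 5484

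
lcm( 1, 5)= 5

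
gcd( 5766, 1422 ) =6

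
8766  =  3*2922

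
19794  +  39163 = 58957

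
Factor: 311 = 311^1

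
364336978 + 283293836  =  647630814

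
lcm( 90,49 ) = 4410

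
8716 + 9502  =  18218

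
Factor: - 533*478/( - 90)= 127387/45= 3^(-2 )* 5^( - 1 ) * 13^1 * 41^1*239^1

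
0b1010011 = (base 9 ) 102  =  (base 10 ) 83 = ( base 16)53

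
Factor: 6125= 5^3*7^2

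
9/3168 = 1/352 = 0.00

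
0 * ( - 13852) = 0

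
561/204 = 11/4 = 2.75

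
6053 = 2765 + 3288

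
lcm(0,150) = 0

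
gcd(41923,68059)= 1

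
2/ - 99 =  - 1  +  97/99 = - 0.02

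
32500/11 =32500/11 = 2954.55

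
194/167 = 194/167 = 1.16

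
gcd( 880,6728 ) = 8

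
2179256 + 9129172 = 11308428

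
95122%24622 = 21256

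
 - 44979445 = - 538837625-  -  493858180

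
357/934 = 357/934 = 0.38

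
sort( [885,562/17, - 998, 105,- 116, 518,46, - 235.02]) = [ - 998, - 235.02, - 116,562/17,46, 105, 518, 885]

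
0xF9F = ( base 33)3M6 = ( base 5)111444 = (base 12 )2393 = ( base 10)3999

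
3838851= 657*5843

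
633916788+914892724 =1548809512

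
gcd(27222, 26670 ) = 6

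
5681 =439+5242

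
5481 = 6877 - 1396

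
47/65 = 47/65 = 0.72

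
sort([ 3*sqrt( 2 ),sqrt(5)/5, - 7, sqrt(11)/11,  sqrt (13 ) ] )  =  [  -  7,  sqrt( 11 )/11, sqrt (5 )/5, sqrt( 13 ),3 * sqrt( 2 )]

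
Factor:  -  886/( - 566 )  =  283^ (- 1 )*443^1 = 443/283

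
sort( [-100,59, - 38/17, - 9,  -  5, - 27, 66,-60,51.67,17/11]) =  [-100, - 60,- 27,  -  9,-5,-38/17,17/11, 51.67, 59,66 ]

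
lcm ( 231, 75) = 5775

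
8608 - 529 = 8079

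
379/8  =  379/8 = 47.38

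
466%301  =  165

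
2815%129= 106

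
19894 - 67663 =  - 47769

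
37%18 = 1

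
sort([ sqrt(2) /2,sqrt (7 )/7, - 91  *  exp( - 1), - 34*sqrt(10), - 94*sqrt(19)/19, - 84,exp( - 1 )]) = [ - 34 * sqrt(10 ), - 84, - 91*exp (- 1), - 94*sqrt( 19 ) /19, exp( - 1),sqrt(7)/7, sqrt(2 )/2]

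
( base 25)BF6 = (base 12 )4248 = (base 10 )7256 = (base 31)7h2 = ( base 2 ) 1110001011000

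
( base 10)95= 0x5F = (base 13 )74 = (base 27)3E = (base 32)2V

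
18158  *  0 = 0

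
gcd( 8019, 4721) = 1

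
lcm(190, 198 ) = 18810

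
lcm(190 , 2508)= 12540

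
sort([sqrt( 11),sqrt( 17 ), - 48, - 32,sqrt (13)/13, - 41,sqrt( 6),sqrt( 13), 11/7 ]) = [-48,-41, - 32, sqrt( 13)/13, 11/7, sqrt( 6),sqrt( 11),sqrt( 13 ), sqrt( 17) ]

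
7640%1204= 416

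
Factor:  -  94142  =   - 2^1 * 103^1*457^1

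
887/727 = 887/727 = 1.22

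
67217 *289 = 19425713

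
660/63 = 10 + 10/21 = 10.48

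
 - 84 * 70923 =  - 5957532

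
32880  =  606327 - 573447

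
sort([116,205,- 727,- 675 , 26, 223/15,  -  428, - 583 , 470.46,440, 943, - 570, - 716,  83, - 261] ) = [ - 727, - 716, - 675, -583, - 570, - 428,-261, 223/15 , 26,83, 116,  205,440,470.46,943 ]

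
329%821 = 329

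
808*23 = 18584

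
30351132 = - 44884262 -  - 75235394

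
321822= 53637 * 6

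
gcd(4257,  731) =43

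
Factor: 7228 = 2^2*13^1*139^1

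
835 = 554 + 281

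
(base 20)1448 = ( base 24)GJG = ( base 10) 9688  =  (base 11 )7308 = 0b10010111011000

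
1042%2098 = 1042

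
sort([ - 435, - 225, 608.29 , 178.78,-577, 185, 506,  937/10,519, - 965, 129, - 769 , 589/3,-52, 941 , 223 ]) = [-965 , - 769,-577, - 435, - 225,-52 , 937/10,  129, 178.78, 185,  589/3, 223,506,  519, 608.29,  941 ] 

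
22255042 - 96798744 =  - 74543702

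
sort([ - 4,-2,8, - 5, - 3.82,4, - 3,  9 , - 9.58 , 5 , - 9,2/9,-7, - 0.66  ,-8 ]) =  [-9.58,-9 ,-8,- 7,  -  5,- 4, - 3.82, - 3,-2, - 0.66 , 2/9,  4,5, 8,9]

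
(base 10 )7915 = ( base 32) 7nb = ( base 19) 12HB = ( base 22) G7H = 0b1111011101011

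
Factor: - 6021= - 3^3*223^1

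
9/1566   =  1/174 = 0.01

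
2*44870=89740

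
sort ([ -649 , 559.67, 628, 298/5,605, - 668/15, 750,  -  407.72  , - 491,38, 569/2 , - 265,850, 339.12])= [  -  649, - 491, - 407.72, - 265, -668/15 , 38,  298/5,569/2, 339.12,559.67,605,628, 750, 850]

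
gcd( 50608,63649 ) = 1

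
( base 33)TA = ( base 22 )1ll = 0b1111000111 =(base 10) 967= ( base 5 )12332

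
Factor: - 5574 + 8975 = 3401 = 19^1 *179^1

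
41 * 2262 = 92742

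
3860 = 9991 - 6131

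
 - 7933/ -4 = 1983+ 1/4= 1983.25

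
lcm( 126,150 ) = 3150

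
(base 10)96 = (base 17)5B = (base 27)3F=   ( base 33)2U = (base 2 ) 1100000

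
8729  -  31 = 8698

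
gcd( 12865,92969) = 31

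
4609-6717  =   - 2108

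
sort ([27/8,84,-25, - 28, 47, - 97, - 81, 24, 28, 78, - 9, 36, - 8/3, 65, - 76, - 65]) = [-97, - 81,-76, - 65, - 28, - 25, - 9, - 8/3,27/8, 24, 28, 36, 47,65,78, 84 ]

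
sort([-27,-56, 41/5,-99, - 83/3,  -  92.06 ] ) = [ - 99, - 92.06,-56,  -  83/3 ,-27,41/5] 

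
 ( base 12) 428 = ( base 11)503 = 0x260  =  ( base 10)608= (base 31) jj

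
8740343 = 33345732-24605389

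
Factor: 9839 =9839^1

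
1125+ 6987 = 8112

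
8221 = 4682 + 3539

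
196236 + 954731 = 1150967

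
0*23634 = 0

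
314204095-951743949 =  - 637539854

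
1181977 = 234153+947824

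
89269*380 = 33922220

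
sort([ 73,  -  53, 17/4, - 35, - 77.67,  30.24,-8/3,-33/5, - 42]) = [ - 77.67, - 53,-42, - 35, - 33/5, - 8/3,17/4, 30.24, 73]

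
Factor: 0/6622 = 0^1  =  0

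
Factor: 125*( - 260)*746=- 2^3*5^4 * 13^1 * 373^1 = -24245000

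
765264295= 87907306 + 677356989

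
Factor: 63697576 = 2^3*19^1 * 619^1*677^1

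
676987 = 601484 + 75503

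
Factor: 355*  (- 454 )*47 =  - 2^1*5^1*47^1*71^1*227^1 = - 7574990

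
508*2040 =1036320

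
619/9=619/9 = 68.78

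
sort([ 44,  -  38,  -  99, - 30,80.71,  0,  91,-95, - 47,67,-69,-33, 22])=[ - 99,-95, - 69,-47, - 38, - 33, - 30, 0, 22, 44,67,80.71,91]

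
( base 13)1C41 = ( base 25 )6l3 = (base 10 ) 4278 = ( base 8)10266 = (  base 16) 10B6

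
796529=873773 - 77244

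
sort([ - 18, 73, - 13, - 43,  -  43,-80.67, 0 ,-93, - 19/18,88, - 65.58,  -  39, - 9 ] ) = [-93, - 80.67, - 65.58,-43, - 43, - 39, - 18, - 13, - 9, - 19/18, 0,73,88]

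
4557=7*651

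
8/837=8/837 = 0.01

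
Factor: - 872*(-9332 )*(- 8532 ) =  - 2^7*3^3*79^1 * 109^1* 2333^1 = - 69429184128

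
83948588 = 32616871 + 51331717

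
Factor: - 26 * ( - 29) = 2^1*13^1 *29^1 = 754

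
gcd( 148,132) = 4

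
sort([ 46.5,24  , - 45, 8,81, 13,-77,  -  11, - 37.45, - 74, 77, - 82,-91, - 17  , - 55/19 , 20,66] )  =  [-91, - 82,  -  77, - 74,-45, - 37.45, - 17,  -  11,- 55/19, 8, 13,20, 24, 46.5, 66,77, 81 ]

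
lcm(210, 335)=14070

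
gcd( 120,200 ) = 40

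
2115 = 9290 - 7175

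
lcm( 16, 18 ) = 144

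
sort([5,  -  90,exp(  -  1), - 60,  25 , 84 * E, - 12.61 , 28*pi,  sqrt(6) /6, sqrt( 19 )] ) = [ - 90 ,  -  60 , - 12.61,exp(  -  1), sqrt( 6) /6,sqrt (19), 5, 25,28 * pi , 84 * E ] 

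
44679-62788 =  - 18109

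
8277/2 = 8277/2 = 4138.50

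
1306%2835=1306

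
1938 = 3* 646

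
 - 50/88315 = -10/17663  =  - 0.00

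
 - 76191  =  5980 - 82171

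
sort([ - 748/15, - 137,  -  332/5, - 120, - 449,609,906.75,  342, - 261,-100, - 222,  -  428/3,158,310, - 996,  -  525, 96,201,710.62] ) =[-996,-525, -449, - 261, - 222 , -428/3, - 137, - 120, - 100, - 332/5 ,-748/15,  96,158, 201,310, 342,609,710.62,  906.75 ] 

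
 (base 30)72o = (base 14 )2480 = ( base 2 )1100011110000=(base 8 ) 14360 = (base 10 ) 6384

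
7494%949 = 851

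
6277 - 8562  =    -  2285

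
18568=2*9284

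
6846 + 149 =6995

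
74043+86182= 160225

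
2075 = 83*25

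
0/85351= 0 = 0.00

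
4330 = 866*5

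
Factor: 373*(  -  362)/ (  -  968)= 2^(  -  2)*11^ ( - 2)* 181^1*373^1= 67513/484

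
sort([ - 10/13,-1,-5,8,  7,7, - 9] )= [ - 9, - 5, - 1, - 10/13,  7,  7,8 ]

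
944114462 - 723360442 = 220754020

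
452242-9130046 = - 8677804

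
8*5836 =46688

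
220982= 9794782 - 9573800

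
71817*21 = 1508157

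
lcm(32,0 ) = 0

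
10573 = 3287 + 7286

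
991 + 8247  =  9238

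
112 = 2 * 56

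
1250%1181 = 69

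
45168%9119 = 8692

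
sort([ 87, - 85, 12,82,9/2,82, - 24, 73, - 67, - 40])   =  [-85, - 67, - 40, - 24,  9/2,12,73,82,82, 87 ] 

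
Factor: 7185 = 3^1*  5^1*479^1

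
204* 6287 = 1282548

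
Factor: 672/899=2^5*3^1*7^1 * 29^ ( - 1)*31^ ( - 1)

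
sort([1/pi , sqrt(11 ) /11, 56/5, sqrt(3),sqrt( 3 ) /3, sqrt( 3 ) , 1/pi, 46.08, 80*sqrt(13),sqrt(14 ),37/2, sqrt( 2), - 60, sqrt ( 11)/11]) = [-60, sqrt( 11)/11, sqrt ( 11)/11,1/pi,  1/pi, sqrt(3)/3, sqrt( 2),sqrt(3 ), sqrt(3), sqrt ( 14),56/5, 37/2,46.08, 80*sqrt(13)] 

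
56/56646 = 28/28323 = 0.00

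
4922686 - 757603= 4165083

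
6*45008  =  270048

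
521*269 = 140149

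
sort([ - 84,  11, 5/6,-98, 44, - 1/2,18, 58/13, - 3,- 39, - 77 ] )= [ - 98, - 84, - 77,- 39, - 3, - 1/2,  5/6,58/13,  11,18 , 44]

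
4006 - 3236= 770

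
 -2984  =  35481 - 38465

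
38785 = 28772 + 10013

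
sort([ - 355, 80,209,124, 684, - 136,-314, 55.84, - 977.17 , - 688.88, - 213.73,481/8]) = [-977.17, - 688.88,-355, - 314,  -  213.73 , - 136, 55.84, 481/8, 80, 124, 209,684]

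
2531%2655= 2531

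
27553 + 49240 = 76793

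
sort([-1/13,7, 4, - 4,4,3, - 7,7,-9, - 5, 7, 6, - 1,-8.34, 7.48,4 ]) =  [ - 9, - 8.34 , - 7, - 5 ,  -  4, - 1, - 1/13,  3,  4,4, 4, 6 , 7,7,7,  7.48 ] 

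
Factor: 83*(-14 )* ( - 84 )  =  2^3 * 3^1*7^2*83^1 = 97608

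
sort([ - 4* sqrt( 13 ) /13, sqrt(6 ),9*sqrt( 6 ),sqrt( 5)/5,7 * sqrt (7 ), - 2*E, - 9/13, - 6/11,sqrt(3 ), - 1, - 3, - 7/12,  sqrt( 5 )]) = [ - 2*E, - 3,-4*sqrt( 13) /13, - 1, - 9/13, - 7/12 , - 6/11,sqrt( 5)/5,  sqrt( 3 ), sqrt( 5),  sqrt( 6),7*sqrt( 7),9*sqrt (6)] 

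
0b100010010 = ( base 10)274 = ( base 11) 22a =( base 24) ba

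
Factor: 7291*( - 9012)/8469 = - 2^2 *3^(-1)*23^1*317^1*751^1*941^ ( - 1 ) = -21902164/2823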